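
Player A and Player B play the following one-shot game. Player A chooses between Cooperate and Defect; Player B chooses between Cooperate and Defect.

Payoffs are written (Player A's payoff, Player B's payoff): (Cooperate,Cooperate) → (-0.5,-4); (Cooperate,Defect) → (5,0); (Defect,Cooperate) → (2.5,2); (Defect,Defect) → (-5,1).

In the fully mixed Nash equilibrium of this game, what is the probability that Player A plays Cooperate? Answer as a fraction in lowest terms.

Let x be the probability that Player A plays Cooperate. In a completely mixed equilibrium, Player B must be indifferent between Cooperate and Defect.
Player B's expected payoff from Cooperate is −4x + 2(1−x); from Defect it is (1−x).
Setting these equal: −6x + 2 = −x + 1, so x = 1/5.

1/5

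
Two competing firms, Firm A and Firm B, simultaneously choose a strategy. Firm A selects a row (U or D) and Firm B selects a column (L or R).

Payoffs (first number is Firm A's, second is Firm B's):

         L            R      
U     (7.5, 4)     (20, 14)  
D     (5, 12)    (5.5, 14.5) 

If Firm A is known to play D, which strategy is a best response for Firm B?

Against D, Firm B earns 12 from L and 14.5 from R.
So R is the best response.

R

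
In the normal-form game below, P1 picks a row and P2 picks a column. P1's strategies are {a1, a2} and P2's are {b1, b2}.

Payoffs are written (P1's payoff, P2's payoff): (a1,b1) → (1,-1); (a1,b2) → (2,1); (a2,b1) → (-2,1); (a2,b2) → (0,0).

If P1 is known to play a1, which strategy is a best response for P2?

b2

Against a1, P2 earns -1 from b1 and 1 from b2.
So b2 is the best response.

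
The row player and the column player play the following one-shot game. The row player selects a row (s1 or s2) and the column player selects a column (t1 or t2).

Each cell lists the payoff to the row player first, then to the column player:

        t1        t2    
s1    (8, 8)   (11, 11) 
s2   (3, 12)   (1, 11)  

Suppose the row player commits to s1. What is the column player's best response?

t2

Against s1, the column player earns 8 from t1 and 11 from t2.
So t2 is the best response.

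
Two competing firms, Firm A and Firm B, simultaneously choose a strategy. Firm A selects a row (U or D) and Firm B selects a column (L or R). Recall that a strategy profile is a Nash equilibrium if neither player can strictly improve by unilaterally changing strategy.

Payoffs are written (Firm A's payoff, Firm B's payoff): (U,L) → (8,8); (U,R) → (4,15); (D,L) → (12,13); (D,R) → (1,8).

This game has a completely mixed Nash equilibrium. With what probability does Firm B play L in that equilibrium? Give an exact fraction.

Let y be the probability that Firm B plays L. In a completely mixed equilibrium, Firm A must be indifferent between U and D.
Firm A's expected payoff from U is 8y + 4(1−y); from D it is 12y + (1−y).
Setting these equal: 4y + 4 = 11y + 1, so y = 3/7.

3/7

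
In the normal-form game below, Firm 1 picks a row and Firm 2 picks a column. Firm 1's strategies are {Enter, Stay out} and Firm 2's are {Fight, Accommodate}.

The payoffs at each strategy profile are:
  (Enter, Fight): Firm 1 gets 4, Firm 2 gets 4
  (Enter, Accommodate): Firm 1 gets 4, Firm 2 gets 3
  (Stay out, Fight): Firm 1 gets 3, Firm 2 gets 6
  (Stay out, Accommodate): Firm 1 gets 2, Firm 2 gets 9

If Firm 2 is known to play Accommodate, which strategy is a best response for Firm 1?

Against Accommodate, Firm 1 earns 4 from Enter and 2 from Stay out.
So Enter is the best response.

Enter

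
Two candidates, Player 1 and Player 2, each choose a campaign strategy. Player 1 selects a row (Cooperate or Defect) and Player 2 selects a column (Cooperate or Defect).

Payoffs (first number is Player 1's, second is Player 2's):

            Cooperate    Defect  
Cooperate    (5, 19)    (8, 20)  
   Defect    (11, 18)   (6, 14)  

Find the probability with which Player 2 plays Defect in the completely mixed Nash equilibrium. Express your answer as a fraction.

3/4

Let c be the probability that Player 2 plays Cooperate. In a completely mixed equilibrium, Player 1 must be indifferent between Cooperate and Defect.
Player 1's expected payoff from Cooperate is 5c + 8(1−c); from Defect it is 11c + 6(1−c).
Setting these equal: −3c + 8 = 5c + 6, so c = 1/4.
Therefore Player 2 plays Defect with probability 1 − 1/4 = 3/4.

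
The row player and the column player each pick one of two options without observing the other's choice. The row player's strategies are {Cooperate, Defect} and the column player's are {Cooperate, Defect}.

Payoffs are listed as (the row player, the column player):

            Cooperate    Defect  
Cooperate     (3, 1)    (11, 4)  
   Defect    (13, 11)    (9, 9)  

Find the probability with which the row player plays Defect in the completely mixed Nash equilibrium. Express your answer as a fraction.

3/5

Let x be the probability that the row player plays Cooperate. In a completely mixed equilibrium, the column player must be indifferent between Cooperate and Defect.
The column player's expected payoff from Cooperate is x + 11(1−x); from Defect it is 4x + 9(1−x).
Setting these equal: −10x + 11 = −5x + 9, so x = 2/5.
Therefore the row player plays Defect with probability 1 − 2/5 = 3/5.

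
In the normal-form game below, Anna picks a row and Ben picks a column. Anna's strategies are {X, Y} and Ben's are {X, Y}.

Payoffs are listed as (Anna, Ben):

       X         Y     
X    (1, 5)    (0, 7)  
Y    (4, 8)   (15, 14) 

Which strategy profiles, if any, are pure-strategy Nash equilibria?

(Y, Y)

(X, X): Anna prefers Y (4 > 1); Ben prefers Y (7 > 5) — not an equilibrium.
(X, Y): Anna prefers Y (15 > 0) — not an equilibrium.
(Y, X): Ben prefers Y (14 > 8) — not an equilibrium.
(Y, Y): Anna gets 15 ≥ 0 from X, and Ben gets 14 ≥ 8 from X — Nash equilibrium.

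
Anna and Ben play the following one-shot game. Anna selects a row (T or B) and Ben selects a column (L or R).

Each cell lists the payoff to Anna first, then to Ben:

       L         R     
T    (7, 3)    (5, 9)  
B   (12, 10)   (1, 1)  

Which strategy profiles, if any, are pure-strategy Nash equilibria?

(T, L): Anna prefers B (12 > 7); Ben prefers R (9 > 3) — not an equilibrium.
(T, R): Anna gets 5 ≥ 1 from B, and Ben gets 9 ≥ 3 from L — Nash equilibrium.
(B, L): Anna gets 12 ≥ 7 from T, and Ben gets 10 ≥ 1 from R — Nash equilibrium.
(B, R): Anna prefers T (5 > 1); Ben prefers L (10 > 1) — not an equilibrium.

(T, R) and (B, L)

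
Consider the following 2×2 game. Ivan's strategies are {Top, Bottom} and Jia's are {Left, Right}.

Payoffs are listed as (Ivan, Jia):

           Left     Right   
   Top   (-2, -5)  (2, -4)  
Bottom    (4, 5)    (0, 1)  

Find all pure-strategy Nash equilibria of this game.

(Top, Right) and (Bottom, Left)

(Top, Left): Ivan prefers Bottom (4 > -2); Jia prefers Right (-4 > -5) — not an equilibrium.
(Top, Right): Ivan gets 2 ≥ 0 from Bottom, and Jia gets -4 ≥ -5 from Left — Nash equilibrium.
(Bottom, Left): Ivan gets 4 ≥ -2 from Top, and Jia gets 5 ≥ 1 from Right — Nash equilibrium.
(Bottom, Right): Ivan prefers Top (2 > 0); Jia prefers Left (5 > 1) — not an equilibrium.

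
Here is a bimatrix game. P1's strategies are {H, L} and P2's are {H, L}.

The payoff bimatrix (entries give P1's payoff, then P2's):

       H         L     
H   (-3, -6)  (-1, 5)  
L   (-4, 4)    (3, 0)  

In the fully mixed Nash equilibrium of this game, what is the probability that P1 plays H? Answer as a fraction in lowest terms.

Let r be the probability that P1 plays H. In a completely mixed equilibrium, P2 must be indifferent between H and L.
P2's expected payoff from H is −6r + 4(1−r); from L it is 5r.
Setting these equal: −10r + 4 = 5r, so r = 4/15.

4/15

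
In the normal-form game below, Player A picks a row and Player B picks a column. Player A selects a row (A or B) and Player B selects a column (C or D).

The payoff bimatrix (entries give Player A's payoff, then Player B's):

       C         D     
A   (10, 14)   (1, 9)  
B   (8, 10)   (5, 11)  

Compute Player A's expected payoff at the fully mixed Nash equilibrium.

First find y, the probability Player B plays C, from Player A's indifference between A and B: 10y + (1−y) = 8y + 5(1−y), giving y = 2/3.
Since Player A is indifferent in equilibrium, Player A's expected payoff equals the payoff from either row against (2/3, 1/3). Using A: 10(2/3) + (1/3) = 7.

7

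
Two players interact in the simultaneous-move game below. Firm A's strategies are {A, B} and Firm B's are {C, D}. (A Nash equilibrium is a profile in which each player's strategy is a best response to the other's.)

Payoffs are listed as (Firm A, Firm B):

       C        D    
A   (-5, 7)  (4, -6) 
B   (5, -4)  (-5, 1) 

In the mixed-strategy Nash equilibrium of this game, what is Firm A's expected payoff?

First find y, the probability Firm B plays C, from Firm A's indifference between A and B: −5y + 4(1−y) = 5y − 5(1−y), giving y = 9/19.
Since Firm A is indifferent in equilibrium, Firm A's expected payoff equals the payoff from either row against (9/19, 10/19). Using A: −5(9/19) + 4(10/19) = -5/19.

-5/19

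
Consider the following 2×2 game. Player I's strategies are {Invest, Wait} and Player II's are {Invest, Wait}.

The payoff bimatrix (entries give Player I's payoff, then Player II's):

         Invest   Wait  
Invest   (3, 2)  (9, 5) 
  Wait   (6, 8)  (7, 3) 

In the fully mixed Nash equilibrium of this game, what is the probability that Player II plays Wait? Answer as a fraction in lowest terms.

Let q be the probability that Player II plays Invest. In a completely mixed equilibrium, Player I must be indifferent between Invest and Wait.
Player I's expected payoff from Invest is 3q + 9(1−q); from Wait it is 6q + 7(1−q).
Setting these equal: −6q + 9 = −q + 7, so q = 2/5.
Therefore Player II plays Wait with probability 1 − 2/5 = 3/5.

3/5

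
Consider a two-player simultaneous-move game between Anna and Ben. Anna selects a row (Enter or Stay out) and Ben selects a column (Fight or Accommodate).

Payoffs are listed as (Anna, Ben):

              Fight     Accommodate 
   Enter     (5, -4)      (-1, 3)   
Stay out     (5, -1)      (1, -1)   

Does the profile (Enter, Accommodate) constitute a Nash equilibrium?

At (Enter, Accommodate), Anna earns -1; switching to Stay out would give 1, so Anna would deviate.
Ben earns 3; switching to Fight would give -4, so Ben has no profitable deviation.
Since at least one player can profitably deviate, this is not a Nash equilibrium.

No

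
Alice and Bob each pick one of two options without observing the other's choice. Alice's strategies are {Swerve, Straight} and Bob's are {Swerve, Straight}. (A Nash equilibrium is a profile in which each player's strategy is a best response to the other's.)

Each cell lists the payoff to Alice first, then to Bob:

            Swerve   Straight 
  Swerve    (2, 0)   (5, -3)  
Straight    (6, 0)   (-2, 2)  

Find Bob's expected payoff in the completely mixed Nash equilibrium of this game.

First find x, the probability Alice plays Swerve, from Bob's indifference between Swerve and Straight: 0 = −3x + 2(1−x), giving x = 2/5.
Since Bob is indifferent in equilibrium, Bob's expected payoff equals the payoff from either column against (2/5, 3/5). Using Swerve: 0 = 0.

0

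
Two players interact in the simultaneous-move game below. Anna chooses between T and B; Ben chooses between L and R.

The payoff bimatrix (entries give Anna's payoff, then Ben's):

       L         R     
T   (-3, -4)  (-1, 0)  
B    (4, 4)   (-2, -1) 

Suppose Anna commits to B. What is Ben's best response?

Against B, Ben earns 4 from L and -1 from R.
So L is the best response.

L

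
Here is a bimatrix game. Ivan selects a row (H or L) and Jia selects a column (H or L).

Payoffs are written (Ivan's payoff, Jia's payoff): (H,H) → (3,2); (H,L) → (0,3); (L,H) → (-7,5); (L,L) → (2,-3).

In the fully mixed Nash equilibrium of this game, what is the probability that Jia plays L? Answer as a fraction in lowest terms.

Let q be the probability that Jia plays H. In a completely mixed equilibrium, Ivan must be indifferent between H and L.
Ivan's expected payoff from H is 3q; from L it is −7q + 2(1−q).
Setting these equal: 3q = −9q + 2, so q = 1/6.
Therefore Jia plays L with probability 1 − 1/6 = 5/6.

5/6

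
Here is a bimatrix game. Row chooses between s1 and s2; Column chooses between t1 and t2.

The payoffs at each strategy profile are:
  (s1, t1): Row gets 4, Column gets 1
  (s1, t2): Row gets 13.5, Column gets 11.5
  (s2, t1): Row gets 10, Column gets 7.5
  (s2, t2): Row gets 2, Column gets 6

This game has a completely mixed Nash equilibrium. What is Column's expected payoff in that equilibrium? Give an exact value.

107/16

First find p, the probability Row plays s1, from Column's indifference between t1 and t2: p + 7.5(1−p) = 11.5p + 6(1−p), giving p = 1/8.
Since Column is indifferent in equilibrium, Column's expected payoff equals the payoff from either column against (1/8, 7/8). Using t1: (1/8) + 7.5(7/8) = 107/16.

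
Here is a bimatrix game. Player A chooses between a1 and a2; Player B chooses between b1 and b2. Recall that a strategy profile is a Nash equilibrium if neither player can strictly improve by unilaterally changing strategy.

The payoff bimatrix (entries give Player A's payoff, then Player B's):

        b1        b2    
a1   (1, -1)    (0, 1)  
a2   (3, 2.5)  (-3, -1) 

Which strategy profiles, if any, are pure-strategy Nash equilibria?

(a1, b2) and (a2, b1)

(a1, b1): Player A prefers a2 (3 > 1); Player B prefers b2 (1 > -1) — not an equilibrium.
(a1, b2): Player A gets 0 ≥ -3 from a2, and Player B gets 1 ≥ -1 from b1 — Nash equilibrium.
(a2, b1): Player A gets 3 ≥ 1 from a1, and Player B gets 2.5 ≥ -1 from b2 — Nash equilibrium.
(a2, b2): Player A prefers a1 (0 > -3); Player B prefers b1 (2.5 > -1) — not an equilibrium.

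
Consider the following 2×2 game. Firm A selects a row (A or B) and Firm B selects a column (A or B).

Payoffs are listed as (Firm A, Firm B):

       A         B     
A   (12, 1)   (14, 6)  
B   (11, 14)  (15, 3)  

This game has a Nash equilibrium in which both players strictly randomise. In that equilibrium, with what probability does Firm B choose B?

1/2

Let y be the probability that Firm B plays A. In a completely mixed equilibrium, Firm A must be indifferent between A and B.
Firm A's expected payoff from A is 12y + 14(1−y); from B it is 11y + 15(1−y).
Setting these equal: −2y + 14 = −4y + 15, so y = 1/2.
Therefore Firm B plays B with probability 1 − 1/2 = 1/2.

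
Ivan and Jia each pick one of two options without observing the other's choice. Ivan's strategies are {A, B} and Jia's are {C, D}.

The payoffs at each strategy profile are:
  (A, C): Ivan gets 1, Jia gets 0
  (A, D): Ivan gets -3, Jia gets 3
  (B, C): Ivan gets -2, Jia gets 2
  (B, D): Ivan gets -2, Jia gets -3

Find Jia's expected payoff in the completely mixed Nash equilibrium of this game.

First find x, the probability Ivan plays A, from Jia's indifference between C and D: 2(1−x) = 3x − 3(1−x), giving x = 5/8.
Since Jia is indifferent in equilibrium, Jia's expected payoff equals the payoff from either column against (5/8, 3/8). Using C: 2(3/8) = 3/4.

3/4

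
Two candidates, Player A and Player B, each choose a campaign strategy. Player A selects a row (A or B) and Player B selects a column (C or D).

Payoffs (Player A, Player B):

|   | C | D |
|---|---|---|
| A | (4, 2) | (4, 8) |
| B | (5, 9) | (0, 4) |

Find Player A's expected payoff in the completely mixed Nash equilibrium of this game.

First find y, the probability Player B plays C, from Player A's indifference between A and B: 4y + 4(1−y) = 5y, giving y = 4/5.
Since Player A is indifferent in equilibrium, Player A's expected payoff equals the payoff from either row against (4/5, 1/5). Using A: 4(4/5) + 4(1/5) = 4.

4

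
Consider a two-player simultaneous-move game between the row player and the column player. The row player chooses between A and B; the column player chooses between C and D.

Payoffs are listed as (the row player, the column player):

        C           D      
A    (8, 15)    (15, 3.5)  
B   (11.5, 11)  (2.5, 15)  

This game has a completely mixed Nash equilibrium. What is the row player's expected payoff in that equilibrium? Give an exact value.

305/32

First find y, the probability the column player plays C, from the row player's indifference between A and B: 8y + 15(1−y) = 11.5y + 2.5(1−y), giving y = 25/32.
Since the row player is indifferent in equilibrium, the row player's expected payoff equals the payoff from either row against (25/32, 7/32). Using A: 8(25/32) + 15(7/32) = 305/32.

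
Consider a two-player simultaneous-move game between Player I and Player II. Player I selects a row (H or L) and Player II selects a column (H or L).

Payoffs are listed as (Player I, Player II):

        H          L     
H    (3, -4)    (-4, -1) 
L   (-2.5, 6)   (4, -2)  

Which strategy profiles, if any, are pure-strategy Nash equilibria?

(H, H): Player II prefers L (-1 > -4) — not an equilibrium.
(H, L): Player I prefers L (4 > -4) — not an equilibrium.
(L, H): Player I prefers H (3 > -2.5) — not an equilibrium.
(L, L): Player II prefers H (6 > -2) — not an equilibrium.

none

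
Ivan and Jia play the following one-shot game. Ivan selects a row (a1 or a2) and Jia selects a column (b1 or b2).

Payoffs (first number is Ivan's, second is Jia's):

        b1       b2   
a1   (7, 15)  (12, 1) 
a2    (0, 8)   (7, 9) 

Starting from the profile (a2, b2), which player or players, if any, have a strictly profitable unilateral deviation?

Ivan

Ivan at (a2, b2) earns 7; deviating to a1 yields 12 — a strict improvement.
Jia earns 9; deviating to b1 yields 8 — not better.
Only Ivan has a strictly profitable deviation.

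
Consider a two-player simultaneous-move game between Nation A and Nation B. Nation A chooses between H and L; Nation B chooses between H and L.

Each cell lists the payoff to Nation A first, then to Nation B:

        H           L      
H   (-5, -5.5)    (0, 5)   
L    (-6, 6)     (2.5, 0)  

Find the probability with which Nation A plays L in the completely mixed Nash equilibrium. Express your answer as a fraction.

7/11

Let r be the probability that Nation A plays H. In a completely mixed equilibrium, Nation B must be indifferent between H and L.
Nation B's expected payoff from H is −5.5r + 6(1−r); from L it is 5r.
Setting these equal: −11.5r + 6 = 5r, so r = 4/11.
Therefore Nation A plays L with probability 1 − 4/11 = 7/11.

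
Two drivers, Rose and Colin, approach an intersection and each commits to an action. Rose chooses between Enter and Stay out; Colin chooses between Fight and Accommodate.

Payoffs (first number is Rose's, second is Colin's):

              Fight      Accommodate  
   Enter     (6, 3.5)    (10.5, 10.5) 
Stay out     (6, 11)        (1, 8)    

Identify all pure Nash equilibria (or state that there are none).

(Enter, Fight): Colin prefers Accommodate (10.5 > 3.5) — not an equilibrium.
(Enter, Accommodate): Rose gets 10.5 ≥ 1 from Stay out, and Colin gets 10.5 ≥ 3.5 from Fight — Nash equilibrium.
(Stay out, Fight): Rose gets 6 ≥ 6 from Enter, and Colin gets 11 ≥ 8 from Accommodate — Nash equilibrium.
(Stay out, Accommodate): Rose prefers Enter (10.5 > 1); Colin prefers Fight (11 > 8) — not an equilibrium.

(Enter, Accommodate) and (Stay out, Fight)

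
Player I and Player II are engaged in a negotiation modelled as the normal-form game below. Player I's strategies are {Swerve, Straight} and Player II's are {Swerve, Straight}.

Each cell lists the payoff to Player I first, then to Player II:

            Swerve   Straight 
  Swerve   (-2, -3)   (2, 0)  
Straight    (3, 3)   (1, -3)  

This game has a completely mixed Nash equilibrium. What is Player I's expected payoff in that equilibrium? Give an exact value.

4/3

First find q, the probability Player II plays Swerve, from Player I's indifference between Swerve and Straight: −2q + 2(1−q) = 3q + (1−q), giving q = 1/6.
Since Player I is indifferent in equilibrium, Player I's expected payoff equals the payoff from either row against (1/6, 5/6). Using Swerve: −2(1/6) + 2(5/6) = 4/3.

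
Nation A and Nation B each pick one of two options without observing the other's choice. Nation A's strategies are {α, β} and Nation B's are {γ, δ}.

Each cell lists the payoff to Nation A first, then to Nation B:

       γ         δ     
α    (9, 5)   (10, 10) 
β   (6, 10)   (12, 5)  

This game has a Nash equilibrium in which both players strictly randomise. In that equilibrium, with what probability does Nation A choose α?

Let r be the probability that Nation A plays α. In a completely mixed equilibrium, Nation B must be indifferent between γ and δ.
Nation B's expected payoff from γ is 5r + 10(1−r); from δ it is 10r + 5(1−r).
Setting these equal: −5r + 10 = 5r + 5, so r = 1/2.

1/2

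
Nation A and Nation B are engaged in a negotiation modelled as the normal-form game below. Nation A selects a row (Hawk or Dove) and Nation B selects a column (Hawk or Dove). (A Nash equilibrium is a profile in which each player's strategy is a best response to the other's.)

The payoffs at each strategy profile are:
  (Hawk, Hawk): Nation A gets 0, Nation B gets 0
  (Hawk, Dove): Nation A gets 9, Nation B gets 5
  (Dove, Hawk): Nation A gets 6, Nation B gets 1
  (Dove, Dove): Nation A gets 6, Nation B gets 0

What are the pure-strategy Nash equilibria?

(Hawk, Dove) and (Dove, Hawk)

(Hawk, Hawk): Nation A prefers Dove (6 > 0); Nation B prefers Dove (5 > 0) — not an equilibrium.
(Hawk, Dove): Nation A gets 9 ≥ 6 from Dove, and Nation B gets 5 ≥ 0 from Hawk — Nash equilibrium.
(Dove, Hawk): Nation A gets 6 ≥ 0 from Hawk, and Nation B gets 1 ≥ 0 from Dove — Nash equilibrium.
(Dove, Dove): Nation A prefers Hawk (9 > 6); Nation B prefers Hawk (1 > 0) — not an equilibrium.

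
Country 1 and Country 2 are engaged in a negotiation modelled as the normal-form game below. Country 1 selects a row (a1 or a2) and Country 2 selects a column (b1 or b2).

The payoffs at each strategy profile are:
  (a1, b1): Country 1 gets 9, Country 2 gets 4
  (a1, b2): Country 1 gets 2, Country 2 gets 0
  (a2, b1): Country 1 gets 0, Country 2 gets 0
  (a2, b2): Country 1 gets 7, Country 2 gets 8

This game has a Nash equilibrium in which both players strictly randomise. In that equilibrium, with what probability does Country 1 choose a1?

Let r be the probability that Country 1 plays a1. In a completely mixed equilibrium, Country 2 must be indifferent between b1 and b2.
Country 2's expected payoff from b1 is 4r; from b2 it is 8(1−r).
Setting these equal: 4r = −8r + 8, so r = 2/3.

2/3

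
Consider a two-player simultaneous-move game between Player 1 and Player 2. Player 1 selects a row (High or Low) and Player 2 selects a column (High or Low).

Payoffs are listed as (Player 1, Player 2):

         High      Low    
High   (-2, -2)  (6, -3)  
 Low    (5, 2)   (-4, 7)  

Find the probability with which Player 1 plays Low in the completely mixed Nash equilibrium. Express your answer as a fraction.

1/6

Let r be the probability that Player 1 plays High. In a completely mixed equilibrium, Player 2 must be indifferent between High and Low.
Player 2's expected payoff from High is −2r + 2(1−r); from Low it is −3r + 7(1−r).
Setting these equal: −4r + 2 = −10r + 7, so r = 5/6.
Therefore Player 1 plays Low with probability 1 − 5/6 = 1/6.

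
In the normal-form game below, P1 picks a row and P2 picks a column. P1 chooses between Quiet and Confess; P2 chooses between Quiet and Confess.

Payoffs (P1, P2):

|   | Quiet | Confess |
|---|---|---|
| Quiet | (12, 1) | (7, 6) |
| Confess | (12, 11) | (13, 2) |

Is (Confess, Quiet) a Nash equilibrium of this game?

At (Confess, Quiet), P1 earns 12; switching to Quiet would give 12, so P1 has no profitable deviation.
P2 earns 11; switching to Confess would give 2, so P2 has no profitable deviation.
Neither player can gain by a unilateral deviation, so this profile is a Nash equilibrium.

Yes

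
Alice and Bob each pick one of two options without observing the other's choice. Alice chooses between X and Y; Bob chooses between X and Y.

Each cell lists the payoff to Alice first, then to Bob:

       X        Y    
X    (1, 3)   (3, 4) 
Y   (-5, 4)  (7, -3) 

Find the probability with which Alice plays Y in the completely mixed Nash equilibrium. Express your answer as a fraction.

1/8

Let x be the probability that Alice plays X. In a completely mixed equilibrium, Bob must be indifferent between X and Y.
Bob's expected payoff from X is 3x + 4(1−x); from Y it is 4x − 3(1−x).
Setting these equal: −x + 4 = 7x − 3, so x = 7/8.
Therefore Alice plays Y with probability 1 − 7/8 = 1/8.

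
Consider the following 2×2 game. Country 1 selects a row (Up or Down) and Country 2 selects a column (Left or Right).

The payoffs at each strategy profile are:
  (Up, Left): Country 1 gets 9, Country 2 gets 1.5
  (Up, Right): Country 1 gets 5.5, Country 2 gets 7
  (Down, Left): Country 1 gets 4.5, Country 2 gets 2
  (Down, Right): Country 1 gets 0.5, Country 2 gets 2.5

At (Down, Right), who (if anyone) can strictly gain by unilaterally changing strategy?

Country 1

Country 1 at (Down, Right) earns 0.5; deviating to Up yields 5.5 — a strict improvement.
Country 2 earns 2.5; deviating to Left yields 2 — not better.
Only Country 1 has a strictly profitable deviation.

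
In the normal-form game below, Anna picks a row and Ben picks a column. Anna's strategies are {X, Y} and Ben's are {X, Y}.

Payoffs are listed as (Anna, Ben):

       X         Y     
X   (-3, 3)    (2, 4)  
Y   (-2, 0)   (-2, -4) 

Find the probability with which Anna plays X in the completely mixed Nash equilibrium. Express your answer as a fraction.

4/5

Let r be the probability that Anna plays X. In a completely mixed equilibrium, Ben must be indifferent between X and Y.
Ben's expected payoff from X is 3r; from Y it is 4r − 4(1−r).
Setting these equal: 3r = 8r − 4, so r = 4/5.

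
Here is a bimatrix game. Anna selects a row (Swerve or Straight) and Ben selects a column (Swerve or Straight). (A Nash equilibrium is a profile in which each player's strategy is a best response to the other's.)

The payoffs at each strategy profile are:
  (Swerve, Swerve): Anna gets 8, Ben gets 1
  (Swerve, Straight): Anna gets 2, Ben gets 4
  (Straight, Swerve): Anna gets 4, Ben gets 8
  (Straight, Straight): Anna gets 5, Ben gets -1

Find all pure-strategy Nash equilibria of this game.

(Swerve, Swerve): Ben prefers Straight (4 > 1) — not an equilibrium.
(Swerve, Straight): Anna prefers Straight (5 > 2) — not an equilibrium.
(Straight, Swerve): Anna prefers Swerve (8 > 4) — not an equilibrium.
(Straight, Straight): Ben prefers Swerve (8 > -1) — not an equilibrium.

none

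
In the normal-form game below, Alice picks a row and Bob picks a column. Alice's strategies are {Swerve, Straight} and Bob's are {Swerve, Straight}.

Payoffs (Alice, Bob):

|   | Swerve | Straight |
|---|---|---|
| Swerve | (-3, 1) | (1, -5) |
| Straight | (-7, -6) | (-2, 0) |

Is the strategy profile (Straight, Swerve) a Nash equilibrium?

No

At (Straight, Swerve), Alice earns -7; switching to Swerve would give -3, so Alice would deviate.
Bob earns -6; switching to Straight would give 0, so Bob would deviate.
Since at least one player can profitably deviate, this is not a Nash equilibrium.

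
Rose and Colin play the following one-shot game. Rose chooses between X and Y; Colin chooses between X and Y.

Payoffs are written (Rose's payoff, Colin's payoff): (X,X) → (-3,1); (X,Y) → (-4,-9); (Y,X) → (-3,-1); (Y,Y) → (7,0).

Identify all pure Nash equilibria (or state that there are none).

(X, X) and (Y, Y)

(X, X): Rose gets -3 ≥ -3 from Y, and Colin gets 1 ≥ -9 from Y — Nash equilibrium.
(X, Y): Rose prefers Y (7 > -4); Colin prefers X (1 > -9) — not an equilibrium.
(Y, X): Colin prefers Y (0 > -1) — not an equilibrium.
(Y, Y): Rose gets 7 ≥ -4 from X, and Colin gets 0 ≥ -1 from X — Nash equilibrium.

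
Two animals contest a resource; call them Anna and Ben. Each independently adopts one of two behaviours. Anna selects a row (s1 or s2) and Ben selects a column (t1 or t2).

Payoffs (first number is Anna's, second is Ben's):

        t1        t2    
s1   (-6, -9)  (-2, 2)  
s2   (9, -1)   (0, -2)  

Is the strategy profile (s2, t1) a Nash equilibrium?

Yes

At (s2, t1), Anna earns 9; switching to s1 would give -6, so Anna has no profitable deviation.
Ben earns -1; switching to t2 would give -2, so Ben has no profitable deviation.
Neither player can gain by a unilateral deviation, so this profile is a Nash equilibrium.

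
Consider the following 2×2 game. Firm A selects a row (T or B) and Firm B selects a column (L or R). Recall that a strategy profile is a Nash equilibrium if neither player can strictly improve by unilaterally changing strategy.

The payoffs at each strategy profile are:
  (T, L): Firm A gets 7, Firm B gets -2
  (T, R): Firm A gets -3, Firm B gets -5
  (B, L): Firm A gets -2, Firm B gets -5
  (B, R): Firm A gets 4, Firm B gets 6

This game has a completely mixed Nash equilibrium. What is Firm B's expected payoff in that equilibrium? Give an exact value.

-37/14

First find x, the probability Firm A plays T, from Firm B's indifference between L and R: −2x − 5(1−x) = −5x + 6(1−x), giving x = 11/14.
Since Firm B is indifferent in equilibrium, Firm B's expected payoff equals the payoff from either column against (11/14, 3/14). Using L: −2(11/14) − 5(3/14) = -37/14.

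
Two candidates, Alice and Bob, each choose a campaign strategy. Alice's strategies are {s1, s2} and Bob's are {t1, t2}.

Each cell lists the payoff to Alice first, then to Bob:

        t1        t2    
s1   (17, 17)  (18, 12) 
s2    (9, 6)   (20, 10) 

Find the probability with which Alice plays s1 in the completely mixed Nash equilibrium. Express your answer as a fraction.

Let p be the probability that Alice plays s1. In a completely mixed equilibrium, Bob must be indifferent between t1 and t2.
Bob's expected payoff from t1 is 17p + 6(1−p); from t2 it is 12p + 10(1−p).
Setting these equal: 11p + 6 = 2p + 10, so p = 4/9.

4/9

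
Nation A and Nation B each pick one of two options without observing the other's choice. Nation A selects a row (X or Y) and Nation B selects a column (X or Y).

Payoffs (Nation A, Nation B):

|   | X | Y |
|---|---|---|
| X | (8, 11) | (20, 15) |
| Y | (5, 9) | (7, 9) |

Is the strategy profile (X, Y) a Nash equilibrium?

Yes

At (X, Y), Nation A earns 20; switching to Y would give 7, so Nation A has no profitable deviation.
Nation B earns 15; switching to X would give 11, so Nation B has no profitable deviation.
Neither player can gain by a unilateral deviation, so this profile is a Nash equilibrium.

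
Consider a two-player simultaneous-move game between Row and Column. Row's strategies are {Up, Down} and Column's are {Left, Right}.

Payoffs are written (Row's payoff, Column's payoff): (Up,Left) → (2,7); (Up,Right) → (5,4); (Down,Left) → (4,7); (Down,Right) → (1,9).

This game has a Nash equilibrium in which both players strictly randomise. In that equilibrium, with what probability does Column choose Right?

Let y be the probability that Column plays Left. In a completely mixed equilibrium, Row must be indifferent between Up and Down.
Row's expected payoff from Up is 2y + 5(1−y); from Down it is 4y + (1−y).
Setting these equal: −3y + 5 = 3y + 1, so y = 2/3.
Therefore Column plays Right with probability 1 − 2/3 = 1/3.

1/3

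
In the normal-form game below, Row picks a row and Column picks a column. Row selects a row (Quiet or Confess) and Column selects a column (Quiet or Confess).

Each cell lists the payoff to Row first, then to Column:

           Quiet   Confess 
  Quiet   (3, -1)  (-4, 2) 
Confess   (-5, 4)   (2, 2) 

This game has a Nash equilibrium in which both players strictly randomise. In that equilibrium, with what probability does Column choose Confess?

4/7

Let y be the probability that Column plays Quiet. In a completely mixed equilibrium, Row must be indifferent between Quiet and Confess.
Row's expected payoff from Quiet is 3y − 4(1−y); from Confess it is −5y + 2(1−y).
Setting these equal: 7y − 4 = −7y + 2, so y = 3/7.
Therefore Column plays Confess with probability 1 − 3/7 = 4/7.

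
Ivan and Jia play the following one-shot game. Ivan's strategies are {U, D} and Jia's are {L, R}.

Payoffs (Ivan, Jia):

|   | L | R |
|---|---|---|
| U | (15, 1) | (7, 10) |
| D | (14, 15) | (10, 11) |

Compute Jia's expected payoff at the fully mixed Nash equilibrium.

First find p, the probability Ivan plays U, from Jia's indifference between L and R: p + 15(1−p) = 10p + 11(1−p), giving p = 4/13.
Since Jia is indifferent in equilibrium, Jia's expected payoff equals the payoff from either column against (4/13, 9/13). Using L: (4/13) + 15(9/13) = 139/13.

139/13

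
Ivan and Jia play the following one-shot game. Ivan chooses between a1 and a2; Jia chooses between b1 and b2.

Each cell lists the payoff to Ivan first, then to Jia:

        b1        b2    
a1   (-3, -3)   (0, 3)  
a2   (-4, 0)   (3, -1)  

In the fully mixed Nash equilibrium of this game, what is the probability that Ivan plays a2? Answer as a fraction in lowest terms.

6/7

Let x be the probability that Ivan plays a1. In a completely mixed equilibrium, Jia must be indifferent between b1 and b2.
Jia's expected payoff from b1 is −3x; from b2 it is 3x − (1−x).
Setting these equal: −3x = 4x − 1, so x = 1/7.
Therefore Ivan plays a2 with probability 1 − 1/7 = 6/7.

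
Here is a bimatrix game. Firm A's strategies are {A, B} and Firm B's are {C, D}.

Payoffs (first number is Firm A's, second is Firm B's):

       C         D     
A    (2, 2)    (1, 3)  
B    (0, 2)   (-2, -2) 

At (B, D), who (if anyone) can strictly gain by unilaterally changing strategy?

Both

Firm A at (B, D) earns -2; deviating to A yields 1 — a strict improvement.
Firm B earns -2; deviating to C yields 2 — a strict improvement.
Both Firm A and Firm B have strictly profitable deviations.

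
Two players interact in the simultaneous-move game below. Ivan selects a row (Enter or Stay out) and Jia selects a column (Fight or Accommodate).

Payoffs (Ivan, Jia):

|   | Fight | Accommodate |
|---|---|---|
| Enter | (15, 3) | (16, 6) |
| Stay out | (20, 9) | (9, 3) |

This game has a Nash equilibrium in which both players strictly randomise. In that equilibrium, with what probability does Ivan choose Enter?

2/3

Let p be the probability that Ivan plays Enter. In a completely mixed equilibrium, Jia must be indifferent between Fight and Accommodate.
Jia's expected payoff from Fight is 3p + 9(1−p); from Accommodate it is 6p + 3(1−p).
Setting these equal: −6p + 9 = 3p + 3, so p = 2/3.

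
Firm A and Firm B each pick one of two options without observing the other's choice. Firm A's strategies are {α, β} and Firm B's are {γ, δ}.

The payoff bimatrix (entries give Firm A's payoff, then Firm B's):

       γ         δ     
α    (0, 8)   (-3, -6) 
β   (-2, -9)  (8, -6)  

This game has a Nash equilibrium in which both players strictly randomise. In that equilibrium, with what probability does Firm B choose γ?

11/13

Let c be the probability that Firm B plays γ. In a completely mixed equilibrium, Firm A must be indifferent between α and β.
Firm A's expected payoff from α is −3(1−c); from β it is −2c + 8(1−c).
Setting these equal: 3c − 3 = −10c + 8, so c = 11/13.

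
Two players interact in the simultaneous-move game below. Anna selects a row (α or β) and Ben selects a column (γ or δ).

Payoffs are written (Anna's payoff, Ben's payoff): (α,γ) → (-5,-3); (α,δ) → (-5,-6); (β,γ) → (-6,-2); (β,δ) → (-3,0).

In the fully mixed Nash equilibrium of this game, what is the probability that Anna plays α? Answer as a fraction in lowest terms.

2/5

Let r be the probability that Anna plays α. In a completely mixed equilibrium, Ben must be indifferent between γ and δ.
Ben's expected payoff from γ is −3r − 2(1−r); from δ it is −6r.
Setting these equal: −r − 2 = −6r, so r = 2/5.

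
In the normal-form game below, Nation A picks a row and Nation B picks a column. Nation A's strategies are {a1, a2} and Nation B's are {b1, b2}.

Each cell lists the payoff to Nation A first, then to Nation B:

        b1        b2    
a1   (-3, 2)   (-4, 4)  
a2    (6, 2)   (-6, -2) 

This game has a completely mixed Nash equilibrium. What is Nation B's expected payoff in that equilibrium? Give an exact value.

First find x, the probability Nation A plays a1, from Nation B's indifference between b1 and b2: 2x + 2(1−x) = 4x − 2(1−x), giving x = 2/3.
Since Nation B is indifferent in equilibrium, Nation B's expected payoff equals the payoff from either column against (2/3, 1/3). Using b1: 2(2/3) + 2(1/3) = 2.

2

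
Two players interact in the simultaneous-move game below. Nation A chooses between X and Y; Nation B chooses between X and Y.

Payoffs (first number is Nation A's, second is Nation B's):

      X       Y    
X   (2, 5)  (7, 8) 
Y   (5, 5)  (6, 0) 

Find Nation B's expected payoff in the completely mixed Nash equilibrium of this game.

First find p, the probability Nation A plays X, from Nation B's indifference between X and Y: 5p + 5(1−p) = 8p, giving p = 5/8.
Since Nation B is indifferent in equilibrium, Nation B's expected payoff equals the payoff from either column against (5/8, 3/8). Using X: 5(5/8) + 5(3/8) = 5.

5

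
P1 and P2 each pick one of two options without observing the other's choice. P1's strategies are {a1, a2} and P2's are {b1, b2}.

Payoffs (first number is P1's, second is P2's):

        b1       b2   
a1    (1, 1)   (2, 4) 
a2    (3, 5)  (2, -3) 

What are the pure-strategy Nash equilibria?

(a1, b2) and (a2, b1)

(a1, b1): P1 prefers a2 (3 > 1); P2 prefers b2 (4 > 1) — not an equilibrium.
(a1, b2): P1 gets 2 ≥ 2 from a2, and P2 gets 4 ≥ 1 from b1 — Nash equilibrium.
(a2, b1): P1 gets 3 ≥ 1 from a1, and P2 gets 5 ≥ -3 from b2 — Nash equilibrium.
(a2, b2): P2 prefers b1 (5 > -3) — not an equilibrium.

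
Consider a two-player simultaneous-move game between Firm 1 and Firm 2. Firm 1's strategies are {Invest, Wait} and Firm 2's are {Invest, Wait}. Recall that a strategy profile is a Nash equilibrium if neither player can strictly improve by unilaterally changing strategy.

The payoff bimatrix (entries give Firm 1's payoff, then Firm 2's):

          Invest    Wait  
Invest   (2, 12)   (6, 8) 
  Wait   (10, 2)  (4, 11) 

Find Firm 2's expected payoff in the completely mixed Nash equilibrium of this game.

First find p, the probability Firm 1 plays Invest, from Firm 2's indifference between Invest and Wait: 12p + 2(1−p) = 8p + 11(1−p), giving p = 9/13.
Since Firm 2 is indifferent in equilibrium, Firm 2's expected payoff equals the payoff from either column against (9/13, 4/13). Using Invest: 12(9/13) + 2(4/13) = 116/13.

116/13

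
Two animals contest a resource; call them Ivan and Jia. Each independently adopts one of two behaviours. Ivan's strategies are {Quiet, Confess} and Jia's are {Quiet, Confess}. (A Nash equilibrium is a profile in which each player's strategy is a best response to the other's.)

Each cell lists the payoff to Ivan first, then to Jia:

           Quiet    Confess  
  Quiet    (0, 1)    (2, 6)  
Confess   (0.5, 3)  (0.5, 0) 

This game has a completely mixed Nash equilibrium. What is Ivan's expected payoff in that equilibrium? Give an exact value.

1/2

First find q, the probability Jia plays Quiet, from Ivan's indifference between Quiet and Confess: 2(1−q) = 0.5q + 0.5(1−q), giving q = 3/4.
Since Ivan is indifferent in equilibrium, Ivan's expected payoff equals the payoff from either row against (3/4, 1/4). Using Quiet: 2(1/4) = 1/2.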